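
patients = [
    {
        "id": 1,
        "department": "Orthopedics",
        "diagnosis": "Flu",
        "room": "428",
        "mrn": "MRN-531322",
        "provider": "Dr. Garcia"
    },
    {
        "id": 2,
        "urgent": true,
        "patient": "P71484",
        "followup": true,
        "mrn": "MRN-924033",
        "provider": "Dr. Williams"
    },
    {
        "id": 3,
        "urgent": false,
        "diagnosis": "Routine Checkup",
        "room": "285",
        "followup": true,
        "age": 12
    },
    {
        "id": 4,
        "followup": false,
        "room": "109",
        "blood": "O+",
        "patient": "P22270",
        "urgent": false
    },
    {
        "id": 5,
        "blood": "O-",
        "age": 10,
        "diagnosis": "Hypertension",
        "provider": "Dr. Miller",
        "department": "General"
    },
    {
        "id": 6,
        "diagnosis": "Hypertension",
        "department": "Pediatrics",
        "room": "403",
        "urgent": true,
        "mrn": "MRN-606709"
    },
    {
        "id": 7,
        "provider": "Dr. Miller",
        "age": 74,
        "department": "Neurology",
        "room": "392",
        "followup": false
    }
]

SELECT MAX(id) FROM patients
7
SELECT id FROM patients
[1, 2, 3, 4, 5, 6, 7]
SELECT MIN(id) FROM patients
1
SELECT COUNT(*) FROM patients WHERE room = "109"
1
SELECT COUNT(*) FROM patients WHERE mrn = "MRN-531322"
1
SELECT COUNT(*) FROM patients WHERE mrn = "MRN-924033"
1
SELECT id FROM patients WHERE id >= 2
[2, 3, 4, 5, 6, 7]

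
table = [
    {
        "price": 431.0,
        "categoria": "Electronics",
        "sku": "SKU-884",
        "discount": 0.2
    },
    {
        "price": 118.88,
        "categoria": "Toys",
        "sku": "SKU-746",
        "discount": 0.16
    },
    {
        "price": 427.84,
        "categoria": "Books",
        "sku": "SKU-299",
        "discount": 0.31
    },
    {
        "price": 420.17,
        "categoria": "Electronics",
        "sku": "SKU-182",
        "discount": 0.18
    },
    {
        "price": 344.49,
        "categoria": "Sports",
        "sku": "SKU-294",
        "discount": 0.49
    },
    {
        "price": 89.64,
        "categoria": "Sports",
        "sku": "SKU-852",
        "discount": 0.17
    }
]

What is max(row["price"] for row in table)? 431.0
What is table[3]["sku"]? "SKU-182"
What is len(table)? 6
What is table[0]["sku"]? "SKU-884"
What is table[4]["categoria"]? "Sports"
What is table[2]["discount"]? 0.31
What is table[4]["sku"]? "SKU-294"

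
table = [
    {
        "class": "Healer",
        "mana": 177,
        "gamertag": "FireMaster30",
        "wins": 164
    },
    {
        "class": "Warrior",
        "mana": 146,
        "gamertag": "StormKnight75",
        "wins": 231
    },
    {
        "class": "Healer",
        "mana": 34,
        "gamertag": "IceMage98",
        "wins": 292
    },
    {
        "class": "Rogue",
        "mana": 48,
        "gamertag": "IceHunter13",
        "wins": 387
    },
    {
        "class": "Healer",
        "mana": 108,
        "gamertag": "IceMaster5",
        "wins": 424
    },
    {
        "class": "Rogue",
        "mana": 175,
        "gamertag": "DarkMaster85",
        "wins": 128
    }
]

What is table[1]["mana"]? 146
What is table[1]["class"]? "Warrior"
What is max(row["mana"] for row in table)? 177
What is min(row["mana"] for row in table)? 34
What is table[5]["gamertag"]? "DarkMaster85"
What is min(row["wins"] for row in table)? 128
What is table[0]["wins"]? 164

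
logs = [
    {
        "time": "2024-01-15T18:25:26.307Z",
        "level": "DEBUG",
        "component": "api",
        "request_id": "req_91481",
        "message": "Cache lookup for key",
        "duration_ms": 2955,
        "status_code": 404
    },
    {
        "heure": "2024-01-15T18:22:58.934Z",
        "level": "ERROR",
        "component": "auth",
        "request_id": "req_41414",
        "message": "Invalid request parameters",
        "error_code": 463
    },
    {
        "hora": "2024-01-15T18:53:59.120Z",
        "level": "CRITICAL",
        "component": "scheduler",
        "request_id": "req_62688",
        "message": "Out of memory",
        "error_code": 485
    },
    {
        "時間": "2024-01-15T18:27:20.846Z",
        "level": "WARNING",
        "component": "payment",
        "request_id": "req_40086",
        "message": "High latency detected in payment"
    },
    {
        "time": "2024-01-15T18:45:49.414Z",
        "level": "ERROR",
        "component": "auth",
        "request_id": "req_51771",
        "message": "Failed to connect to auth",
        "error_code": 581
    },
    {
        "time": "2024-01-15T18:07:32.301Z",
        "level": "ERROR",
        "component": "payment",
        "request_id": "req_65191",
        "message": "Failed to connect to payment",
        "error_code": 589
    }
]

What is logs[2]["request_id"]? "req_62688"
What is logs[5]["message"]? "Failed to connect to payment"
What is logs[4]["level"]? "ERROR"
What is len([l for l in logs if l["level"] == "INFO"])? 0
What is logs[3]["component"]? "payment"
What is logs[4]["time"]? "2024-01-15T18:45:49.414Z"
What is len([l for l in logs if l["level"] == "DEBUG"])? 1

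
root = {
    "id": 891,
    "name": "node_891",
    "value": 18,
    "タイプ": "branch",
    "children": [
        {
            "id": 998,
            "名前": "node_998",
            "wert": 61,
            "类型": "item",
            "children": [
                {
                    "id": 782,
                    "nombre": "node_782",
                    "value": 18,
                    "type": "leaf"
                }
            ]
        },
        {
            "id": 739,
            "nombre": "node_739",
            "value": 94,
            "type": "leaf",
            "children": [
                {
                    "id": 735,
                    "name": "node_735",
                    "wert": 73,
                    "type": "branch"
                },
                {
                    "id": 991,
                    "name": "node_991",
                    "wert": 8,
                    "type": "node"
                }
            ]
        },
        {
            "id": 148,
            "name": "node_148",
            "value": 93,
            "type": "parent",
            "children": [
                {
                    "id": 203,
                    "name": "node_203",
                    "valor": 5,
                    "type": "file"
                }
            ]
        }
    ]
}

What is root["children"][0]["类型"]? "item"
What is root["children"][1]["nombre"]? "node_739"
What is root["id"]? 891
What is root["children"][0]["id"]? 998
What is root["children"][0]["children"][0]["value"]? 18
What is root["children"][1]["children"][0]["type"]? "branch"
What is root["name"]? "node_891"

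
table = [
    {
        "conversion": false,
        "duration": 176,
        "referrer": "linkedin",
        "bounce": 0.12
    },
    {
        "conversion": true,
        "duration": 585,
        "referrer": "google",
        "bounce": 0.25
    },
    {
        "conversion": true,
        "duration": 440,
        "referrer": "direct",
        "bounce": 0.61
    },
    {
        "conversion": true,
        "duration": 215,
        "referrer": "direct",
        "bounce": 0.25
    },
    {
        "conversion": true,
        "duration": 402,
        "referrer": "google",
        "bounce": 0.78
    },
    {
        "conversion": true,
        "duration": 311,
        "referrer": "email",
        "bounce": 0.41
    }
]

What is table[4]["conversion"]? True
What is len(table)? 6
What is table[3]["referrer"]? "direct"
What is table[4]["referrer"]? "google"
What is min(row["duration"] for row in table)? 176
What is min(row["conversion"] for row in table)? False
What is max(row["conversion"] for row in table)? True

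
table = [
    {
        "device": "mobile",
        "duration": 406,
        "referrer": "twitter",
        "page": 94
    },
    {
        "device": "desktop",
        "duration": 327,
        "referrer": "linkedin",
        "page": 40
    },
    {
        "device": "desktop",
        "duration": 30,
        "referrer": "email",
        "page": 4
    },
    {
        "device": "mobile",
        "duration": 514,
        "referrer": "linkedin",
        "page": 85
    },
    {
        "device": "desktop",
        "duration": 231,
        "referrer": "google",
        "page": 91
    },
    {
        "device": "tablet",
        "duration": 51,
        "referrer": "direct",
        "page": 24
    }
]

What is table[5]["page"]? 24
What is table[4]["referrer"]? "google"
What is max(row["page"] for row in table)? 94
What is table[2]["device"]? "desktop"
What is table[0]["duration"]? 406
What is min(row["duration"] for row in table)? 30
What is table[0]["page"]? 94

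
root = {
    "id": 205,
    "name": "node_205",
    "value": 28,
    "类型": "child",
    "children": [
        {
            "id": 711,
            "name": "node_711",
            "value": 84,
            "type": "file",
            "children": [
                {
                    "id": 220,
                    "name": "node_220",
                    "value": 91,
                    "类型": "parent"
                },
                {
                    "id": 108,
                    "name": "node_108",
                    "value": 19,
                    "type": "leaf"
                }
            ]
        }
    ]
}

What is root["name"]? "node_205"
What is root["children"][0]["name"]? "node_711"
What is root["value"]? 28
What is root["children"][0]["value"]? 84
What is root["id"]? 205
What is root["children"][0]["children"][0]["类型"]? "parent"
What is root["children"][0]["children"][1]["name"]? "node_108"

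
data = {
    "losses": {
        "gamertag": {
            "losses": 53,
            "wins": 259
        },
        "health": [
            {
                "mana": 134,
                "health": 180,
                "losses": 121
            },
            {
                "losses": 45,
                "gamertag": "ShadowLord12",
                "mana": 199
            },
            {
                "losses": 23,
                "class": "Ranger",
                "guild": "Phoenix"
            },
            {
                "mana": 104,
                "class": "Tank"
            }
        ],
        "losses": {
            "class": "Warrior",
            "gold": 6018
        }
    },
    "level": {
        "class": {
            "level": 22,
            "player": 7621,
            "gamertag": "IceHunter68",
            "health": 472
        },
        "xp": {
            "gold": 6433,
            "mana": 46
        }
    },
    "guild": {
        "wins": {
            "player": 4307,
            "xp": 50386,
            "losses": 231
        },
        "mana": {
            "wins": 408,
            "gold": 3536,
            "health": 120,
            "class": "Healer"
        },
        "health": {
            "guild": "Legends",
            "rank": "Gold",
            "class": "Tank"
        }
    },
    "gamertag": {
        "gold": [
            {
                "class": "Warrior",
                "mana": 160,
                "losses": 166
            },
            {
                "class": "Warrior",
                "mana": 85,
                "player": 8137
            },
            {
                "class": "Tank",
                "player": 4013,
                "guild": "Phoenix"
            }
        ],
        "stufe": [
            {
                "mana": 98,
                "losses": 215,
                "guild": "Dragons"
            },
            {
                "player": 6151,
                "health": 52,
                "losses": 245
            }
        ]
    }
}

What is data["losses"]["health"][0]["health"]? 180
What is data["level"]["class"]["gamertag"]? "IceHunter68"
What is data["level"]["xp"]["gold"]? 6433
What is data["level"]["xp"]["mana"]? 46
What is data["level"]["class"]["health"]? 472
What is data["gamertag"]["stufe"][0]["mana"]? 98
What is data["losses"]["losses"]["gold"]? 6018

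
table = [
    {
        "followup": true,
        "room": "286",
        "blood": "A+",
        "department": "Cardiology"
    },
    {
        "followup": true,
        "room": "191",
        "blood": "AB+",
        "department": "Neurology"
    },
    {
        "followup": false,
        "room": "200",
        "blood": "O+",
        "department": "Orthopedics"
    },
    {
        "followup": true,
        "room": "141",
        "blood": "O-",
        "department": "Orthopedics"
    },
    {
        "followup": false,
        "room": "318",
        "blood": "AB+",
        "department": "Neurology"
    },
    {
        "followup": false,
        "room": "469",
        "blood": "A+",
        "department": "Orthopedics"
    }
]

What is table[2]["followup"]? False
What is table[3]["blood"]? "O-"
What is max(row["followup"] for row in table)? True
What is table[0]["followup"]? True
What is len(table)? 6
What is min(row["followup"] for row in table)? False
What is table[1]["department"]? "Neurology"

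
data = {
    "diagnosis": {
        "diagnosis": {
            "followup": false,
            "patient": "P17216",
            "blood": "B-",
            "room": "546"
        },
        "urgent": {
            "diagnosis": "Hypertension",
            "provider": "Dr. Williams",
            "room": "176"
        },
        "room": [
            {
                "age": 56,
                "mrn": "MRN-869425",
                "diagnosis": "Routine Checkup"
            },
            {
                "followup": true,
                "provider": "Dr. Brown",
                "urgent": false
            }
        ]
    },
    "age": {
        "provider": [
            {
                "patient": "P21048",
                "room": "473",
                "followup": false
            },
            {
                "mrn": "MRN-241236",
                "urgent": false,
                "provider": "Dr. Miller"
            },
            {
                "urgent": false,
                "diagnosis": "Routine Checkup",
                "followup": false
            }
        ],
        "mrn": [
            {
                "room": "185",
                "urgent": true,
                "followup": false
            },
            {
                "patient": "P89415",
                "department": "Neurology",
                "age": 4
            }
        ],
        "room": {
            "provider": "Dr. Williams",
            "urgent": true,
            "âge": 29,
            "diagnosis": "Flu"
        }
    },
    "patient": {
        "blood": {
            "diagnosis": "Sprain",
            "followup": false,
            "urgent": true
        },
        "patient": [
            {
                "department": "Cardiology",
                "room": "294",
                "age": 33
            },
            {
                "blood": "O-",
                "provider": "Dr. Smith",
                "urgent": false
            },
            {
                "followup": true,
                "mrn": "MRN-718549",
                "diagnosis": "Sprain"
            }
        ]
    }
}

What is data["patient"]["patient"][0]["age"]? 33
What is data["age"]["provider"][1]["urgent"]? False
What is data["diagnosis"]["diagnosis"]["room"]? "546"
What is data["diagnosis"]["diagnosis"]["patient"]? "P17216"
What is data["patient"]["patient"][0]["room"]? "294"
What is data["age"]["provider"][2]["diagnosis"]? "Routine Checkup"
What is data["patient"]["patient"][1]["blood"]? "O-"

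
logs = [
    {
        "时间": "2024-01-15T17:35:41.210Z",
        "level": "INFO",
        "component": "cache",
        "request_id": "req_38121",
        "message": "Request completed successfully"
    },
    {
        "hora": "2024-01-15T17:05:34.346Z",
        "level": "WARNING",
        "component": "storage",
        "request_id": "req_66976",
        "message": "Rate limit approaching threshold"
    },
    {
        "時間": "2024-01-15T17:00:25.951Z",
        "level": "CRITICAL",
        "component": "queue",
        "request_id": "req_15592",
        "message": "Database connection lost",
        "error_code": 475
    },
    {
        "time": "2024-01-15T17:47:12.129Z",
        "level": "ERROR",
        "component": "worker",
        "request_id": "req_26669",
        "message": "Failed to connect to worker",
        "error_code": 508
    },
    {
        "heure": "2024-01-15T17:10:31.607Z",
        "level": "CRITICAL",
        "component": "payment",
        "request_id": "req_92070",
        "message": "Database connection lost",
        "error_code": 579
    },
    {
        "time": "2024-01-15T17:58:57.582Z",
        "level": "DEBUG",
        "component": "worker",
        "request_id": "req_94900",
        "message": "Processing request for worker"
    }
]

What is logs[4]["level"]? "CRITICAL"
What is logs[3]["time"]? "2024-01-15T17:47:12.129Z"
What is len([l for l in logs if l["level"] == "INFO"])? 1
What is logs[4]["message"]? "Database connection lost"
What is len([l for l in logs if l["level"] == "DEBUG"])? 1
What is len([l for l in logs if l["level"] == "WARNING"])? 1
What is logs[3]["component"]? "worker"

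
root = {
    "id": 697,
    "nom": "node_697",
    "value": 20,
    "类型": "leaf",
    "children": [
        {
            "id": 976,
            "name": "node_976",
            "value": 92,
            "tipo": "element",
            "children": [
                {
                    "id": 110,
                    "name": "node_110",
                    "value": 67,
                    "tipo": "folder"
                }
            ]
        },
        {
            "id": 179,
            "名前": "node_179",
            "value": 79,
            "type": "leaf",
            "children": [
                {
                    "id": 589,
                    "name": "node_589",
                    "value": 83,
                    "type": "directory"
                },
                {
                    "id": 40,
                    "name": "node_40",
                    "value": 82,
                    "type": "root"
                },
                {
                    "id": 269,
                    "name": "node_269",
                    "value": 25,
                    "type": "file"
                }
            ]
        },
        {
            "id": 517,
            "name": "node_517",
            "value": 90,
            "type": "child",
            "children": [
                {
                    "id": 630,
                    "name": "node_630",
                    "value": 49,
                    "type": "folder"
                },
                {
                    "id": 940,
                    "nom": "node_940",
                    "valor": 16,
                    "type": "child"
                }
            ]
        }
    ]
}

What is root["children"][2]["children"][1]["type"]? "child"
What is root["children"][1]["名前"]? "node_179"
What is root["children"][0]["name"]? "node_976"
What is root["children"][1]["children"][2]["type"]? "file"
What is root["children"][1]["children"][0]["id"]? 589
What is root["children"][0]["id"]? 976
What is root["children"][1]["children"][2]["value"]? 25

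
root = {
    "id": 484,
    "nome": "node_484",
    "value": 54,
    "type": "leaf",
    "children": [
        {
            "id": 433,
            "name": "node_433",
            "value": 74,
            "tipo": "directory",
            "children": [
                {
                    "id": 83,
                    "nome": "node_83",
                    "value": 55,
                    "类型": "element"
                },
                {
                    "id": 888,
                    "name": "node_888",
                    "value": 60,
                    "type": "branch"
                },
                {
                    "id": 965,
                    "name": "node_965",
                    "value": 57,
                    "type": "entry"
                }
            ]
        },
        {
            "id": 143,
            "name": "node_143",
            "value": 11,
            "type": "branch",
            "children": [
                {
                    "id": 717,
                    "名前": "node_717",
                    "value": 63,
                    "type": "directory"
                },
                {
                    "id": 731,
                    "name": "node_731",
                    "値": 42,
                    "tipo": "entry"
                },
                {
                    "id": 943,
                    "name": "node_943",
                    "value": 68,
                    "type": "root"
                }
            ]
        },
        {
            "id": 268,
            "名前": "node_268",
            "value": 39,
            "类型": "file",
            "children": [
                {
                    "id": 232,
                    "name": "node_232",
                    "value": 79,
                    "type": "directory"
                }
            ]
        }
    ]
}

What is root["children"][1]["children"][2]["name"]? "node_943"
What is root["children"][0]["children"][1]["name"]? "node_888"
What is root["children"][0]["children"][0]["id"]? 83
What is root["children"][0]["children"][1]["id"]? 888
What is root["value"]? 54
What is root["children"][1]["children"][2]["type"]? "root"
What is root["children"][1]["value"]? 11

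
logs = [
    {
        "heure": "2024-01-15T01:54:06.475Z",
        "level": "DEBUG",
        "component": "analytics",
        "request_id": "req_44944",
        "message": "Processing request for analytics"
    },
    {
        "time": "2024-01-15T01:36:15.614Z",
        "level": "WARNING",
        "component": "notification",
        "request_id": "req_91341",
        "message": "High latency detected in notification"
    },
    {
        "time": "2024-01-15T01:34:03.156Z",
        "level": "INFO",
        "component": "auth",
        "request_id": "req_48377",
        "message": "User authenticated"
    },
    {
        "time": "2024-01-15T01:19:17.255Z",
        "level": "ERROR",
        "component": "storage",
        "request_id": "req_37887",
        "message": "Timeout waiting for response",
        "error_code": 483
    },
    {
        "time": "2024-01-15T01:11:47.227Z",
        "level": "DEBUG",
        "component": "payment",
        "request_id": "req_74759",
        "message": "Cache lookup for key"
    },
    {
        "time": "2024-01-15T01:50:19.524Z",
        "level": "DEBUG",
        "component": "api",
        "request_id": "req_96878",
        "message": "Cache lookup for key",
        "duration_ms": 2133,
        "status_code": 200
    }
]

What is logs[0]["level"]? "DEBUG"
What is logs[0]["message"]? "Processing request for analytics"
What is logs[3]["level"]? "ERROR"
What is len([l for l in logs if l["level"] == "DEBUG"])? 3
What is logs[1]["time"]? "2024-01-15T01:36:15.614Z"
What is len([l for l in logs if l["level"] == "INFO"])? 1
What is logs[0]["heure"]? "2024-01-15T01:54:06.475Z"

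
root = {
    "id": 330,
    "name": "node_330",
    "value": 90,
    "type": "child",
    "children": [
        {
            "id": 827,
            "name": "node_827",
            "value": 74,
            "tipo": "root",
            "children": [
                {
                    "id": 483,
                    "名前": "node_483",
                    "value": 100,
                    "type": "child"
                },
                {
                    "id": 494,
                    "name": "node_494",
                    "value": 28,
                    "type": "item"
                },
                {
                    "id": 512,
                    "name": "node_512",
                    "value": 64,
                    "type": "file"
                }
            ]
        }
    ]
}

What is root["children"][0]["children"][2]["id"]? 512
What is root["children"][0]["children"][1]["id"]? 494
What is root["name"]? "node_330"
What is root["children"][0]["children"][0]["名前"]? "node_483"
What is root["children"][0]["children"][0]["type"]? "child"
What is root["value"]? 90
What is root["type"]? "child"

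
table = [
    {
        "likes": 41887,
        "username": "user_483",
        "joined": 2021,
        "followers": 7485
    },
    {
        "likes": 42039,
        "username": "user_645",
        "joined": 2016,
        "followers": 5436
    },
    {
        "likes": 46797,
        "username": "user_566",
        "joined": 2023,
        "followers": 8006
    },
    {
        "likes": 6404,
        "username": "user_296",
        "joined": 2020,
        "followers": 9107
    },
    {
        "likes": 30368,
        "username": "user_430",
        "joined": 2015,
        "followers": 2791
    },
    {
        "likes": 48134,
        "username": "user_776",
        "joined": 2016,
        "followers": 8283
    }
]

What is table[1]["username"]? "user_645"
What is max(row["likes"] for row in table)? 48134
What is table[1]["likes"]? 42039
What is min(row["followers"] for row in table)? 2791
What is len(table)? 6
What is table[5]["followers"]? 8283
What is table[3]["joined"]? 2020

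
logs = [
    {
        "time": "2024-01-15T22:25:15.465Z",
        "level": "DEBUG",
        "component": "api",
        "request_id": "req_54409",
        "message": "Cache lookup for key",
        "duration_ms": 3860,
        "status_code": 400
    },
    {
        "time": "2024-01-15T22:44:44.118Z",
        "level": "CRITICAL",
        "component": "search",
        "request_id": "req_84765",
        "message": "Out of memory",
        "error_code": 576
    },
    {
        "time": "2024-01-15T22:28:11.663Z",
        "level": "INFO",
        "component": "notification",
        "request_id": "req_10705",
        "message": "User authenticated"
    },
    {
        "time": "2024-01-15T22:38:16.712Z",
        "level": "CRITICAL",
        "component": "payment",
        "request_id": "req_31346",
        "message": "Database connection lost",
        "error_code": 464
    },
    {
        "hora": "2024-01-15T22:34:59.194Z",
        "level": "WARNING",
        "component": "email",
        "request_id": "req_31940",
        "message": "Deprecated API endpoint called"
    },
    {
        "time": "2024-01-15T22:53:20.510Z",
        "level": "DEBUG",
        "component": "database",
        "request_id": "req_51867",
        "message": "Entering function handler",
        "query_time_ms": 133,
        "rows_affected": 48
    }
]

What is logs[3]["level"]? "CRITICAL"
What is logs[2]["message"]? "User authenticated"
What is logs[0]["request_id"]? "req_54409"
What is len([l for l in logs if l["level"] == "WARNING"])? 1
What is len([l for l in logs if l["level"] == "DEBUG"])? 2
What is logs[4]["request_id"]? "req_31940"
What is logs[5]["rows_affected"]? 48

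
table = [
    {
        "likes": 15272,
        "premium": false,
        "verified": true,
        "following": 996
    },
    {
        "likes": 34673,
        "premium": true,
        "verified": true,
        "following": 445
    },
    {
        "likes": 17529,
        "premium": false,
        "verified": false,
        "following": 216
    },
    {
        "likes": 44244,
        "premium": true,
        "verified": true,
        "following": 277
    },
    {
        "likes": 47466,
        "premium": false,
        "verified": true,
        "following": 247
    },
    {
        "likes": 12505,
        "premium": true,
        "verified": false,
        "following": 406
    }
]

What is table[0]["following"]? 996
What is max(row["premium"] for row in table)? True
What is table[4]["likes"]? 47466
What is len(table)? 6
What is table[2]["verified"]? False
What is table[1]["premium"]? True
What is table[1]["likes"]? 34673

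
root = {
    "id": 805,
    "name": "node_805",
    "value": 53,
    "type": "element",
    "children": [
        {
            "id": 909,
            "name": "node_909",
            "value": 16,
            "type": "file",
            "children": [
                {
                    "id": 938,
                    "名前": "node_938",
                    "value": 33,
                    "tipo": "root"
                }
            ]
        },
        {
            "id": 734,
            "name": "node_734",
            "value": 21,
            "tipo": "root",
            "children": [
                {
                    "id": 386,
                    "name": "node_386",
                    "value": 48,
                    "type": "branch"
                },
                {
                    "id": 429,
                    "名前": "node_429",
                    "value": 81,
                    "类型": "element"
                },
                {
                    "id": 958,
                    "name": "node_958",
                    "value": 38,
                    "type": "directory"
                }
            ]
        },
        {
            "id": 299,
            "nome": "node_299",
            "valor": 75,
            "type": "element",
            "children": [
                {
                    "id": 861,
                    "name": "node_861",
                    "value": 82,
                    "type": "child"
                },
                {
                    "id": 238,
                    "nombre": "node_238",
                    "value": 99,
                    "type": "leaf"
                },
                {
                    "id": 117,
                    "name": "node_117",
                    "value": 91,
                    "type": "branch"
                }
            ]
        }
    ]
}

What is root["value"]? 53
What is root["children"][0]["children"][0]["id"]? 938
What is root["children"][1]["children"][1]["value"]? 81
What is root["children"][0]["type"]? "file"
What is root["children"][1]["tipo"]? "root"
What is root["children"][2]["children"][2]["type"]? "branch"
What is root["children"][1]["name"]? "node_734"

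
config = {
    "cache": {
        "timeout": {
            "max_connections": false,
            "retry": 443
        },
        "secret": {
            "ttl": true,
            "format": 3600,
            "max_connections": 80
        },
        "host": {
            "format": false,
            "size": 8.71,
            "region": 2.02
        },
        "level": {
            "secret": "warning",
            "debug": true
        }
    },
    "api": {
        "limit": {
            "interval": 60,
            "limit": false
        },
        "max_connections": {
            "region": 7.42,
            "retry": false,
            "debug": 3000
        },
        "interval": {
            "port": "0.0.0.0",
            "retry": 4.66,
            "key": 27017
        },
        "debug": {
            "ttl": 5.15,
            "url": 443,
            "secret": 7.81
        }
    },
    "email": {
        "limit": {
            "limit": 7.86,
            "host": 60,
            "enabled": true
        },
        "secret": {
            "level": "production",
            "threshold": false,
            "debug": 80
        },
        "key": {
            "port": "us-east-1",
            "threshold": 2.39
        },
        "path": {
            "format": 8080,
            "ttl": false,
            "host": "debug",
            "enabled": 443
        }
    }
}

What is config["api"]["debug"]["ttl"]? 5.15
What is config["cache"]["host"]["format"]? False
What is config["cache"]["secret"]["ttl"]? True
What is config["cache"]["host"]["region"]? 2.02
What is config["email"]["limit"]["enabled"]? True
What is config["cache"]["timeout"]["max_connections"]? False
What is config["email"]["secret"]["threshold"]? False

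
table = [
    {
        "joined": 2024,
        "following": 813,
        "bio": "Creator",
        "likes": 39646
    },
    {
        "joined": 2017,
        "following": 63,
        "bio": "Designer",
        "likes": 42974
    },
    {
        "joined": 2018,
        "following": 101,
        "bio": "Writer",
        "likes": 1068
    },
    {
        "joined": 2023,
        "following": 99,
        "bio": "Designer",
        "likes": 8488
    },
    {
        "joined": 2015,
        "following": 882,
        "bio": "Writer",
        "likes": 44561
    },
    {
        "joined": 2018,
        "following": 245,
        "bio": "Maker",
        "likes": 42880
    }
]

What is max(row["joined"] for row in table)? 2024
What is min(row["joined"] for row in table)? 2015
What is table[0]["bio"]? "Creator"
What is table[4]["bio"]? "Writer"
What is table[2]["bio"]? "Writer"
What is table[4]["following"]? 882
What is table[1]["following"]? 63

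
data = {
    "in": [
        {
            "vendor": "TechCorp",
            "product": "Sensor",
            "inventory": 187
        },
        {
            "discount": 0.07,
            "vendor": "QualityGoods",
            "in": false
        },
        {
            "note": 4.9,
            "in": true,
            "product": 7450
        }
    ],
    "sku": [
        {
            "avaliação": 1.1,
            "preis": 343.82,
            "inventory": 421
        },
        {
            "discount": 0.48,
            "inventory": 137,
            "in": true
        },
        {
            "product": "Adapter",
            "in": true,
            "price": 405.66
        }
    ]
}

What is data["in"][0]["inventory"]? 187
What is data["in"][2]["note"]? 4.9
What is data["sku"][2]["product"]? "Adapter"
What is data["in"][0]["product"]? "Sensor"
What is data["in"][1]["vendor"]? "QualityGoods"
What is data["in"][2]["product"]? 7450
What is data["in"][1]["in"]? False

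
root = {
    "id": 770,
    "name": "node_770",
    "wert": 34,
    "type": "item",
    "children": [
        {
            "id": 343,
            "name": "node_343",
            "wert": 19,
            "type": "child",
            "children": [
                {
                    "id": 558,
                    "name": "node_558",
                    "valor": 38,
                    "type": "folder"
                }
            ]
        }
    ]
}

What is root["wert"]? 34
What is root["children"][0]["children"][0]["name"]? "node_558"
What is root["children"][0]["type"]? "child"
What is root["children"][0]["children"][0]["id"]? 558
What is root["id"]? 770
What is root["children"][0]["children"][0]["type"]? "folder"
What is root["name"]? "node_770"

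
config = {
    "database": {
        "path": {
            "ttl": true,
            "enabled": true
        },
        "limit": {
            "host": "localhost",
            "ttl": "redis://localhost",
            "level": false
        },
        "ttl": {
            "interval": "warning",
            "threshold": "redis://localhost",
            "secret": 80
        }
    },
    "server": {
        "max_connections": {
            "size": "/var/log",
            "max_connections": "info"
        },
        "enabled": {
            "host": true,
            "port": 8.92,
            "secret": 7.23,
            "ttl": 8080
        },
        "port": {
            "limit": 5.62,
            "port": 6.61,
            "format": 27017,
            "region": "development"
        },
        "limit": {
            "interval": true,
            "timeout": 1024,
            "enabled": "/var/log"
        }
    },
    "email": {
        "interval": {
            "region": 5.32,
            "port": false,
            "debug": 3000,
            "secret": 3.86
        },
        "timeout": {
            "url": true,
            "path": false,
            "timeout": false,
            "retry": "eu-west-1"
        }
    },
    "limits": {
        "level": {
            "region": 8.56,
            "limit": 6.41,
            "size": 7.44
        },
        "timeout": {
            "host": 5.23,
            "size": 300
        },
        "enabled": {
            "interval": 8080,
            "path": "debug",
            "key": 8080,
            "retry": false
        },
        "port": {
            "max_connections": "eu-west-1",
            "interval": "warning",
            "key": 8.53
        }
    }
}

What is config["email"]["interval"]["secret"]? 3.86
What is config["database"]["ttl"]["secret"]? 80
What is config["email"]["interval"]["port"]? False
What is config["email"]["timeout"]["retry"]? "eu-west-1"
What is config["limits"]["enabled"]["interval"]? 8080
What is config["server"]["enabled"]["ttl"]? 8080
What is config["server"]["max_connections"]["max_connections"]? "info"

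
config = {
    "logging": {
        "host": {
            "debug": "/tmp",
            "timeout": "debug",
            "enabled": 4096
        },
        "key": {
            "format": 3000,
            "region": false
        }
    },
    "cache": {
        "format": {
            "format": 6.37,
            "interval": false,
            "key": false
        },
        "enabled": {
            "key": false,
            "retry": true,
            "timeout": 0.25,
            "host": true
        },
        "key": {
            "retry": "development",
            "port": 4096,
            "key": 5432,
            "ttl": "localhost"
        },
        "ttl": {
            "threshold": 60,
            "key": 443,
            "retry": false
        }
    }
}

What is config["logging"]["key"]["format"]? 3000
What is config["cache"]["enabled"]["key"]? False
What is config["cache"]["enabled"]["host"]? True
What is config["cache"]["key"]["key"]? 5432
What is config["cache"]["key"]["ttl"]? "localhost"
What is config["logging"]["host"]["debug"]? "/tmp"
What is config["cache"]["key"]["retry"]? "development"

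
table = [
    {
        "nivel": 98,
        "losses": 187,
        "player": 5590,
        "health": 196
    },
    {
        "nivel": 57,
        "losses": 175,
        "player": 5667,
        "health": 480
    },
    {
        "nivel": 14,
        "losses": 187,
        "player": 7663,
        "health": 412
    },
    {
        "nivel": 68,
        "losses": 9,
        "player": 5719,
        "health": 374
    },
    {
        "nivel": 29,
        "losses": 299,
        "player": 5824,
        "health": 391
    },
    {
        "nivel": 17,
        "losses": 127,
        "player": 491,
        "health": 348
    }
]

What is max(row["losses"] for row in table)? 299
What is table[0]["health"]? 196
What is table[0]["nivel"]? 98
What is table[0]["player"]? 5590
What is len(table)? 6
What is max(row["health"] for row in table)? 480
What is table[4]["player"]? 5824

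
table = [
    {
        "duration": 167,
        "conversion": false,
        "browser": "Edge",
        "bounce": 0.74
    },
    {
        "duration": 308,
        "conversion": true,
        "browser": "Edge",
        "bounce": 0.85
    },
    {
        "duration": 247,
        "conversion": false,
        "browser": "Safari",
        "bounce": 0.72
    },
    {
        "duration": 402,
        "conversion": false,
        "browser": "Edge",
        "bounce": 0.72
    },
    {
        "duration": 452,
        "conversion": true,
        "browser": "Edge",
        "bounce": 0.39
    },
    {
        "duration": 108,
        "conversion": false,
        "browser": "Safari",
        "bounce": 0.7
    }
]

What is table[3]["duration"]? 402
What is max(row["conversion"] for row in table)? True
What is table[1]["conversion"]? True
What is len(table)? 6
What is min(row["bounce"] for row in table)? 0.39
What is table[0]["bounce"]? 0.74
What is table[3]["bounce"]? 0.72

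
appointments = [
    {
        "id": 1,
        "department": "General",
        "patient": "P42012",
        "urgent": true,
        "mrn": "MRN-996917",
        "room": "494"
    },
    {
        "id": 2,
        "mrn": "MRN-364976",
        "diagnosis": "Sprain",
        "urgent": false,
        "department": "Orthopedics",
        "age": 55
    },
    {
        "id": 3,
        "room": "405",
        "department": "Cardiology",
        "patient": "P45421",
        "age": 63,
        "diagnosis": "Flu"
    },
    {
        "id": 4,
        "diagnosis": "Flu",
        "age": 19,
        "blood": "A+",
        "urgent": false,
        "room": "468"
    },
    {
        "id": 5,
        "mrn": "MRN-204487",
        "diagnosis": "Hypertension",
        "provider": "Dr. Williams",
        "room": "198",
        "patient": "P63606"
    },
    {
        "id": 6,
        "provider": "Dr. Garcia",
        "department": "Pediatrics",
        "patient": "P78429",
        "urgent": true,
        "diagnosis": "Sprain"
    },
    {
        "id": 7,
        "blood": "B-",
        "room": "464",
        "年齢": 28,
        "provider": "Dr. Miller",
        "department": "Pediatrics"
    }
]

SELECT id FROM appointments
[1, 2, 3, 4, 5, 6, 7]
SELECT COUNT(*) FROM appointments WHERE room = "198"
1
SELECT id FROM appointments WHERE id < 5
[1, 2, 3, 4]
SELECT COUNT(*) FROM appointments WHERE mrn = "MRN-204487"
1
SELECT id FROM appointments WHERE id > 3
[4, 5, 6, 7]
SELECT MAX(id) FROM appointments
7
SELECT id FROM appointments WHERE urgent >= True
[1, 6]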